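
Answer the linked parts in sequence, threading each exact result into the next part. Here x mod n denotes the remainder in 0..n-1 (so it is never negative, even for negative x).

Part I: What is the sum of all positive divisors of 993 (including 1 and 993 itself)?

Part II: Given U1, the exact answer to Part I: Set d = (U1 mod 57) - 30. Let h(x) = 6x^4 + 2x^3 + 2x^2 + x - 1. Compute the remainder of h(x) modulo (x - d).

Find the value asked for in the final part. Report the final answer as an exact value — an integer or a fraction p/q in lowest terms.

Part I: 993 = 3 * 331; sigma = (1 + 3) * (1 + 331) = 4 * 332 = 1328; answer 1328
Part II: U1 = 1328; d = -13; remainder = value at the root: 6*(-13)^4 + 2*(-13)^3 + 2*(-13)^2 + 1*(-13)^1 - 1 = (171366) + (-4394) + (338) + (-13) + (-1) = 167296; answer 167296

167296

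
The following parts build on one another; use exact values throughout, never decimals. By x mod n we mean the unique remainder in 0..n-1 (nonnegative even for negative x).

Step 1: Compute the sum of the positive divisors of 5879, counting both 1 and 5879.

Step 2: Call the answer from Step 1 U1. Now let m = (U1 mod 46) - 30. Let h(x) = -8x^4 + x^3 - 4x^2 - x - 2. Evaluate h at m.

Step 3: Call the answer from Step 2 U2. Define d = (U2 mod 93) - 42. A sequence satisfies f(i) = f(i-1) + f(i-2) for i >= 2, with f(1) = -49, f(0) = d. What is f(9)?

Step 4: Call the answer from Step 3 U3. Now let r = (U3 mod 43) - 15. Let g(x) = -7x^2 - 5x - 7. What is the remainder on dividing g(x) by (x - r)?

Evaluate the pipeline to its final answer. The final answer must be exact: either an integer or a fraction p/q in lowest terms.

Step 1: 5879 is prime, so its only divisors are 1 and 5879; sigma = 1 + 5879 = 5880; answer 5880
Step 2: U1 = 5880; m = 8; -8*(8)^4 + 1*(8)^3 - 4*(8)^2 - 1*(8)^1 - 2 = (-32768) + (512) + (-256) + (-8) + (-2) = -32522; answer -32522
Step 3: U2 = -32522; d = -14; f(2) = 1*(-49) + 1*(-14) = -63; iterating: f(2)=-63, f(3)=-112, f(4)=-175, f(5)=-287, f(6)=-462, f(7)=-749, f(8)=-1211, f(9)=-1960; answer -1960
Step 4: U3 = -1960; r = 3; remainder = value at the root: -7*(3)^2 - 5*(3)^1 - 7 = (-63) + (-15) + (-7) = -85; answer -85

-85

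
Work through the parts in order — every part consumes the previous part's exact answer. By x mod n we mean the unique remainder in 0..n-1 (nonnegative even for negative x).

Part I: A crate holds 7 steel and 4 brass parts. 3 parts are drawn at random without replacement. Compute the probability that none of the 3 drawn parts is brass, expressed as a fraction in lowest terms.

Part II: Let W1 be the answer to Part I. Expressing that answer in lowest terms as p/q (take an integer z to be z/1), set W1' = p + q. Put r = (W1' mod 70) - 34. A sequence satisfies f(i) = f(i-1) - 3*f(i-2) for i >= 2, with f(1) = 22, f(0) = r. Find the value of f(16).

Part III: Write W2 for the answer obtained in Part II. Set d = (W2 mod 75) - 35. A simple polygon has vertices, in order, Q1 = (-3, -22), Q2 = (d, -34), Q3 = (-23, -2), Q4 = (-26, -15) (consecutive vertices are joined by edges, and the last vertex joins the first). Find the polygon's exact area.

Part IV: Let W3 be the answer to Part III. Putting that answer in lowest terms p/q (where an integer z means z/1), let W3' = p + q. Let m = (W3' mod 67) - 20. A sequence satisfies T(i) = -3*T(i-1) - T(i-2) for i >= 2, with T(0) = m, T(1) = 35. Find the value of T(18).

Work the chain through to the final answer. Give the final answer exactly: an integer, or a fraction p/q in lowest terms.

-767786461

Part I: total draws C(11,3) = 165; favorable C(7,3) = 35; P = 7/33; answer 7/33
Part II: W1 = 7/33; threaded value p + q = 40; r = 6; f(2) = 1*(22) - 3*(6) = 4; iterating: f(2)=4, f(3)=-62, f(4)=-74, f(5)=112, f(6)=334, f(7)=-2, f(8)=-1004, f(9)=-998, f(10)=2014, f(11)=5008, f(12)=-1034, f(13)=-16058, f(14)=-12956, f(15)=35218, f(16)=74086; answer 74086
Part III: W2 = 74086; d = 26; cross terms: (-3*-34 - 26*-22)=674, (26*-2 - -23*-34)=-834, (-23*-15 - -26*-2)=293, (-26*-22 - -3*-15)=527; twice the area = |660| = 660; area = 330; answer 330
Part IV: W3 = 330; threaded value p + q = 331; m = 43; T(2) = -3*(35) - 1*(43) = -148; iterating: T(2)=-148, T(3)=409, T(4)=-1079, T(5)=2828, T(6)=-7405, T(7)=19387, T(8)=-50756, T(9)=132881, T(10)=-347887, T(11)=910780, T(12)=-2384453, T(13)=6242579, T(14)=-16343284, T(15)=42787273, T(16)=-112018535, T(17)=293268332, T(18)=-767786461; answer -767786461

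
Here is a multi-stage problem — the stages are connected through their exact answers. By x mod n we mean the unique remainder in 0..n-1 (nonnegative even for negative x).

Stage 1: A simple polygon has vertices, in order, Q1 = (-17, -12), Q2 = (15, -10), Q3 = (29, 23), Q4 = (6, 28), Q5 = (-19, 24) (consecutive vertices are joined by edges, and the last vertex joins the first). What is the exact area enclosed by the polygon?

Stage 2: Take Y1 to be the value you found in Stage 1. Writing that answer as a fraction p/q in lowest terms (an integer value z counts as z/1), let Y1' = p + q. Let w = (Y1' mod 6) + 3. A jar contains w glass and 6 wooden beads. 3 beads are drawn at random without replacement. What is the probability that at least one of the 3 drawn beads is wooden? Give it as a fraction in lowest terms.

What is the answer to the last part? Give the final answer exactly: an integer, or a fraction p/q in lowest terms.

10/11

Stage 1: cross terms: (-17*-10 - 15*-12)=350, (15*23 - 29*-10)=635, (29*28 - 6*23)=674, (6*24 - -19*28)=676, (-19*-12 - -17*24)=636; twice the area = |2971| = 2971; area = 2971/2; answer 2971/2
Stage 2: Y1 = 2971/2; threaded value p + q = 2973; w = 6; total draws C(12,3) = 220; complement C(6,3) = 20; favorable 220 - 20 = 200; P = 10/11; answer 10/11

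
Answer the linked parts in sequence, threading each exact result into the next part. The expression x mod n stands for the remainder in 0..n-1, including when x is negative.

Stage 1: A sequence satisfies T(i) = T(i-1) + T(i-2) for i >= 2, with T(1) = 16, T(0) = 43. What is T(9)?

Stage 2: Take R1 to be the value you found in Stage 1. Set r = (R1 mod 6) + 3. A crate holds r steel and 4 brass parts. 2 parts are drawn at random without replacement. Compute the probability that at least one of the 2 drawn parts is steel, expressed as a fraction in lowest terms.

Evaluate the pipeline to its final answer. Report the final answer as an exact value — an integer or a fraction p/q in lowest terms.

Stage 1: T(2) = 1*(16) + 1*(43) = 59; iterating: T(2)=59, T(3)=75, T(4)=134, T(5)=209, T(6)=343, T(7)=552, T(8)=895, T(9)=1447; answer 1447
Stage 2: R1 = 1447; r = 4; total draws C(8,2) = 28; complement C(4,2) = 6; favorable 28 - 6 = 22; P = 11/14; answer 11/14

11/14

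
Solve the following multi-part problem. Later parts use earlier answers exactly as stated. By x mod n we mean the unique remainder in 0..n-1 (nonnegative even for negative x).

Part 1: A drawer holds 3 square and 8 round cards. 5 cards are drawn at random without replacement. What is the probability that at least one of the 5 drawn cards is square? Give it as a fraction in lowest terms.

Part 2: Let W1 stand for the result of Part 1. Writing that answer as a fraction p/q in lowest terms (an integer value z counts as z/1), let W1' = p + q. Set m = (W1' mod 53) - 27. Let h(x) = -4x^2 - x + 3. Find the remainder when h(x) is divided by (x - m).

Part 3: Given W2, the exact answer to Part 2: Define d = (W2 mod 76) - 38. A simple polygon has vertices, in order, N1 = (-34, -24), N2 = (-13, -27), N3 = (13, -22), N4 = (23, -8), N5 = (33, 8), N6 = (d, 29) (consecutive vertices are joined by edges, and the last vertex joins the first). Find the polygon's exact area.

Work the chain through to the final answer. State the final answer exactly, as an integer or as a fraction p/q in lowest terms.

Part 1: total draws C(11,5) = 462; complement C(8,5) = 56; favorable 462 - 56 = 406; P = 29/33; answer 29/33
Part 2: W1 = 29/33; threaded value p + q = 62; m = -18; remainder = value at the root: -4*(-18)^2 - 1*(-18)^1 + 3 = (-1296) + (18) + (3) = -1275; answer -1275
Part 3: W2 = -1275; d = -21; cross terms: (-34*-27 - -13*-24)=606, (-13*-22 - 13*-27)=637, (13*-8 - 23*-22)=402, (23*8 - 33*-8)=448, (33*29 - -21*8)=1125, (-21*-24 - -34*29)=1490; twice the area = |4708| = 4708; area = 2354; answer 2354

2354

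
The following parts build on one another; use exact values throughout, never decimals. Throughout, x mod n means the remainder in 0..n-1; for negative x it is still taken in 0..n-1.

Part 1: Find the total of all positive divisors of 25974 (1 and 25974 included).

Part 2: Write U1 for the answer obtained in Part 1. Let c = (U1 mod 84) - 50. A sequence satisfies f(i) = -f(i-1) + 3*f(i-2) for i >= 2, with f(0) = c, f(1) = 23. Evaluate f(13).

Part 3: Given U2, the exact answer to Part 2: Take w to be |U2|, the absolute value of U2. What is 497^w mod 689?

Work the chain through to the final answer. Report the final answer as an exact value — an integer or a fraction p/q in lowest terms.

Part 1: 25974 = 2 * 3^3 * 13 * 37; sigma = (1 + 2) * (1 + 3 + 9 + 27) * (1 + 13) * (1 + 37) = 3 * 40 * 14 * 38 = 63840; answer 63840
Part 2: U1 = 63840; c = -50; f(2) = -1*(23) + 3*(-50) = -173; iterating: f(2)=-173, f(3)=242, f(4)=-761, f(5)=1487, f(6)=-3770, f(7)=8231, f(8)=-19541, f(9)=44234, f(10)=-102857, f(11)=235559, f(12)=-544130, f(13)=1250807; answer 1250807
Part 3: U2 = 1250807; w = 1250807; squarings mod 689: 497^1=497, 497^2=347, 497^4=523, 497^8=685, 497^16=16, 497^32=256, 497^64=81, 497^128=360, 497^256=68, 497^512=490, 497^1024=328, 497^2048=100, 497^4096=354, 497^8192=607, 497^16384=523, 497^32768=685, 497^65536=16, 497^131072=256, 497^262144=81, 497^524288=360, 497^1048576=68; 497^1250807 = 497^1 * 497^2 * 497^4 * 497^16 * 497^32 * 497^64 * 497^128 * 497^256 * 497^1024 * 497^4096 * 497^65536 * 497^131072 * 497^1048576 = 61 (mod 689); answer 61

61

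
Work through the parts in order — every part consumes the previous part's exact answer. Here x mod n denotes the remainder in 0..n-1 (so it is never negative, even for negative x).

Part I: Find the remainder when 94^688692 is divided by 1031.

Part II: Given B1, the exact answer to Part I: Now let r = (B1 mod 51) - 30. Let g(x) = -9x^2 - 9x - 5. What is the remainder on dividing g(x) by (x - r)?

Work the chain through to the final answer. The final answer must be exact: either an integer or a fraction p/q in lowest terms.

Part I: squarings mod 1031: 94^1=94, 94^2=588, 94^4=359, 94^8=6, 94^16=36, 94^32=265, 94^64=117, 94^128=286, 94^256=347, 94^512=813, 94^1024=98, 94^2048=325, 94^4096=463, 94^8192=952, 94^16384=55, 94^32768=963, 94^65536=500, 94^131072=498, 94^262144=564, 94^524288=548; 94^688692 = 94^4 * 94^16 * 94^32 * 94^512 * 94^32768 * 94^131072 * 94^524288 = 468 (mod 1031); answer 468
Part II: B1 = 468; r = -21; remainder = value at the root: -9*(-21)^2 - 9*(-21)^1 - 5 = (-3969) + (189) + (-5) = -3785; answer -3785

-3785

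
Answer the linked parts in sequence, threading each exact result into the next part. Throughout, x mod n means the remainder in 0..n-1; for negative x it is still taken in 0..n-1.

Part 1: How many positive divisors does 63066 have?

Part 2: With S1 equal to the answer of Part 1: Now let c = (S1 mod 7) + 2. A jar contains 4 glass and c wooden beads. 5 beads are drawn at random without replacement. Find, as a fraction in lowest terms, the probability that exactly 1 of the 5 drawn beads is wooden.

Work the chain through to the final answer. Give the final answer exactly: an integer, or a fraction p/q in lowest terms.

Part 1: 63066 = 2 * 3 * 23 * 457; number of divisors = (1+1) * (1+1) * (1+1) * (1+1) = 16; answer 16
Part 2: S1 = 16; c = 4; total draws C(8,5) = 56; favorable C(4,1)*C(4,4) = 4; P = 1/14; answer 1/14

1/14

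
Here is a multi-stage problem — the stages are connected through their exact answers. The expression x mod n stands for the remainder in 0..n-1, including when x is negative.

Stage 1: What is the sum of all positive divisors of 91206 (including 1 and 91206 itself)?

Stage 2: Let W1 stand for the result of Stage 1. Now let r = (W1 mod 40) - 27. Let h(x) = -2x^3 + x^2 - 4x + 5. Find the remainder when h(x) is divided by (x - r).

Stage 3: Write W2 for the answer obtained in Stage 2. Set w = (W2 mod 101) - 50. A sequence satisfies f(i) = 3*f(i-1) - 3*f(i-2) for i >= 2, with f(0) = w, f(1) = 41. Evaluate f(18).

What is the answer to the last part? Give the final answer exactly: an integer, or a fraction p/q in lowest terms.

-413343

Stage 1: 91206 = 2 * 3^4 * 563; sigma = (1 + 2) * (1 + 3 + 9 + 27 + 81) * (1 + 563) = 3 * 121 * 564 = 204732; answer 204732
Stage 2: W1 = 204732; r = -15; remainder = value at the root: -2*(-15)^3 + 1*(-15)^2 - 4*(-15)^1 + 5 = (6750) + (225) + (60) + (5) = 7040; answer 7040
Stage 3: W2 = 7040; w = 21; f(2) = 3*(41) - 3*(21) = 60; iterating: f(2)=60, f(3)=57, f(4)=-9, f(5)=-198, f(6)=-567, f(7)=-1107, f(8)=-1620, f(9)=-1539, f(10)=243, f(11)=5346, f(12)=15309, f(13)=29889, f(14)=43740, f(15)=41553, f(16)=-6561, f(17)=-144342, f(18)=-413343; answer -413343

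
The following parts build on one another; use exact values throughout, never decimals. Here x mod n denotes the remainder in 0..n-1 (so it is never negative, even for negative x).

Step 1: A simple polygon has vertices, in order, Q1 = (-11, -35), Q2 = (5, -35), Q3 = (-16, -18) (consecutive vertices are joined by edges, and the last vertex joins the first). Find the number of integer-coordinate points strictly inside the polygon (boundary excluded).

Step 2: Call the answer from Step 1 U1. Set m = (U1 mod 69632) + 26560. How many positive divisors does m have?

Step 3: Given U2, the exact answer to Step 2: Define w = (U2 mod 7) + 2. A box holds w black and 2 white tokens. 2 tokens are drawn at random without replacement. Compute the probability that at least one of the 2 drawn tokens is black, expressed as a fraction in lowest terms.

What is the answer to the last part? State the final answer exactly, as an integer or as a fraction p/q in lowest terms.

5/6

Step 1: cross terms: (-11*-35 - 5*-35)=560, (5*-18 - -16*-35)=-650, (-16*-35 - -11*-18)=362; twice the area = |272| = 272; area = 136; boundary points = 16 + 1 + 1 = 18; strictly interior points = area - boundary/2 + 1 = 128; answer 128
Step 2: U1 = 128; m = 26688; 26688 = 2^6 * 3 * 139; number of divisors = (6+1) * (1+1) * (1+1) = 28; answer 28
Step 3: U2 = 28; w = 2; total draws C(4,2) = 6; complement C(2,2) = 1; favorable 6 - 1 = 5; P = 5/6; answer 5/6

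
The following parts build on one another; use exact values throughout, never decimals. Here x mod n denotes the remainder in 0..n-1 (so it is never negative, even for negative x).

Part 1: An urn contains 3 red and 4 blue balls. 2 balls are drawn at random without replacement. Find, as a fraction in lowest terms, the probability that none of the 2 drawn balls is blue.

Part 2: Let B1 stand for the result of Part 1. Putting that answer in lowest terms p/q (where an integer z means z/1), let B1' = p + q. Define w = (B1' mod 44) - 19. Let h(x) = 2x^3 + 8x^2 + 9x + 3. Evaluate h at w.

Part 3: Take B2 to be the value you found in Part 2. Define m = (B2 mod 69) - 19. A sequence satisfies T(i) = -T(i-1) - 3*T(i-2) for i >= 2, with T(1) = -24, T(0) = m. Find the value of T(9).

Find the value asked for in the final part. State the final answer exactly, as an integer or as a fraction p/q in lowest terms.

Part 1: total draws C(7,2) = 21; favorable C(3,2) = 3; P = 1/7; answer 1/7
Part 2: B1 = 1/7; threaded value p + q = 8; w = -11; 2*(-11)^3 + 8*(-11)^2 + 9*(-11)^1 + 3 = (-2662) + (968) + (-99) + (3) = -1790; answer -1790
Part 3: B2 = -1790; m = -15; T(2) = -1*(-24) - 3*(-15) = 69; iterating: T(2)=69, T(3)=3, T(4)=-210, T(5)=201, T(6)=429, T(7)=-1032, T(8)=-255, T(9)=3351; answer 3351

3351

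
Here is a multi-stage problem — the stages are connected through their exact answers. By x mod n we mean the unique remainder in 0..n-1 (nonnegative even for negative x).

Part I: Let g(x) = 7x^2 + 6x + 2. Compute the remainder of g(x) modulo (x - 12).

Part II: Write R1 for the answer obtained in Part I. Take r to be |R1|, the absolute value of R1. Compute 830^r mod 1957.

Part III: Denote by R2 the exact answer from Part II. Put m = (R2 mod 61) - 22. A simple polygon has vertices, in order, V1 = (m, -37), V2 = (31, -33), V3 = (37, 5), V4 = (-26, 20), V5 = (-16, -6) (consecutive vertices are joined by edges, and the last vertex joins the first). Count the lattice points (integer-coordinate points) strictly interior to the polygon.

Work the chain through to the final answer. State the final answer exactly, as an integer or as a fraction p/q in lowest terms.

1795

Part I: remainder = value at the root: 7*(12)^2 + 6*(12)^1 + 2 = (1008) + (72) + (2) = 1082; answer 1082
Part II: R1 = 1082; r = 1082; squarings mod 1957: 830^1=830, 830^2=36, 830^4=1296, 830^8=510, 830^16=1776, 830^32=1449, 830^64=1697, 830^128=1062, 830^256=612, 830^512=757, 830^1024=1605; 830^1082 = 830^2 * 830^8 * 830^16 * 830^32 * 830^1024 = 359 (mod 1957); answer 359
Part III: R2 = 359; m = 32; cross terms: (32*-33 - 31*-37)=91, (31*5 - 37*-33)=1376, (37*20 - -26*5)=870, (-26*-6 - -16*20)=476, (-16*-37 - 32*-6)=784; twice the area = |3597| = 3597; area = 3597/2; boundary points = 1 + 2 + 3 + 2 + 1 = 9; strictly interior points = area - boundary/2 + 1 = 1795; answer 1795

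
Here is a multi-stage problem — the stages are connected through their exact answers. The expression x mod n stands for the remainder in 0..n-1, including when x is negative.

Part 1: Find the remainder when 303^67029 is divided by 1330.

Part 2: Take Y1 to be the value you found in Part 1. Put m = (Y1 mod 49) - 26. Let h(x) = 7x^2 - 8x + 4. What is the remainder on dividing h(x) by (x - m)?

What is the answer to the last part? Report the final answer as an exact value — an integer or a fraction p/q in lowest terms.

Part 1: squarings mod 1330: 303^1=303, 303^2=39, 303^4=191, 303^8=571, 303^16=191, 303^32=571, 303^64=191, 303^128=571, 303^256=191, 303^512=571, 303^1024=191, 303^2048=571, 303^4096=191, 303^8192=571, 303^16384=191, 303^32768=571, 303^65536=191; 303^67029 = 303^1 * 303^4 * 303^16 * 303^64 * 303^128 * 303^256 * 303^1024 * 303^65536 = 113 (mod 1330); answer 113
Part 2: Y1 = 113; m = -11; remainder = value at the root: 7*(-11)^2 - 8*(-11)^1 + 4 = (847) + (88) + (4) = 939; answer 939

939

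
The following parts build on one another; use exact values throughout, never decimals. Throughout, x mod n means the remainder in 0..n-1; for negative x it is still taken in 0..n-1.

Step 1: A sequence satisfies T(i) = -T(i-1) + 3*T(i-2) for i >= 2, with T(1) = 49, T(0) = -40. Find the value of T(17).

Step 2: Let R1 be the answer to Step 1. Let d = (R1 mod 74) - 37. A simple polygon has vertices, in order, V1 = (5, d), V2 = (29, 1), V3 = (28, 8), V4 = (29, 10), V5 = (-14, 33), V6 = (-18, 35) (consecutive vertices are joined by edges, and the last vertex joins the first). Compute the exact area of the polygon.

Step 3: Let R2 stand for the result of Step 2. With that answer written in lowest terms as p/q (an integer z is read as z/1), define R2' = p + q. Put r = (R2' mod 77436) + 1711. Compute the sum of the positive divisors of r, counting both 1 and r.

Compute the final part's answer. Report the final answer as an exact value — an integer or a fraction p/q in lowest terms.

Step 1: T(2) = -1*(49) + 3*(-40) = -169; iterating: T(2)=-169, T(3)=316, T(4)=-823, T(5)=1771, T(6)=-4240, T(7)=9553, T(8)=-22273, T(9)=50932, T(10)=-117751, T(11)=270547, T(12)=-623800, T(13)=1435441, T(14)=-3306841, T(15)=7613164, T(16)=-17533687, T(17)=40373179; answer 40373179
Step 2: R1 = 40373179; d = 0; cross terms: (5*1 - 29*0)=5, (29*8 - 28*1)=204, (28*10 - 29*8)=48, (29*33 - -14*10)=1097, (-14*35 - -18*33)=104, (-18*0 - 5*35)=-175; twice the area = |1283| = 1283; area = 1283/2; answer 1283/2
Step 3: R2 = 1283/2; threaded value p + q = 1285; r = 2996; 2996 = 2^2 * 7 * 107; sigma = (1 + 2 + 4) * (1 + 7) * (1 + 107) = 7 * 8 * 108 = 6048; answer 6048

6048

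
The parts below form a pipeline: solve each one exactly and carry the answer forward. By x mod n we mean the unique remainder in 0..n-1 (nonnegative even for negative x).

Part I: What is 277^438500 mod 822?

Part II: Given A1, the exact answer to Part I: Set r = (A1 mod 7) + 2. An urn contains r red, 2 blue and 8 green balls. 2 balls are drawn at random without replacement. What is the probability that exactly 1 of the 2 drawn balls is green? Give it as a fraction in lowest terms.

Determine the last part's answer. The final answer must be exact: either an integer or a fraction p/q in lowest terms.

Part I: squarings mod 822: 277^1=277, 277^2=283, 277^4=355, 277^8=259, 277^16=499, 277^32=757, 277^64=115, 277^128=73, 277^256=397, 277^512=607, 277^1024=193, 277^2048=259, 277^4096=499, 277^8192=757, 277^16384=115, 277^32768=73, 277^65536=397, 277^131072=607, 277^262144=193; 277^438500 = 277^4 * 277^32 * 277^64 * 277^128 * 277^4096 * 277^8192 * 277^32768 * 277^131072 * 277^262144 = 763 (mod 822); answer 763
Part II: A1 = 763; r = 2; total draws C(12,2) = 66; favorable C(8,1)*C(4,1) = 32; P = 16/33; answer 16/33

16/33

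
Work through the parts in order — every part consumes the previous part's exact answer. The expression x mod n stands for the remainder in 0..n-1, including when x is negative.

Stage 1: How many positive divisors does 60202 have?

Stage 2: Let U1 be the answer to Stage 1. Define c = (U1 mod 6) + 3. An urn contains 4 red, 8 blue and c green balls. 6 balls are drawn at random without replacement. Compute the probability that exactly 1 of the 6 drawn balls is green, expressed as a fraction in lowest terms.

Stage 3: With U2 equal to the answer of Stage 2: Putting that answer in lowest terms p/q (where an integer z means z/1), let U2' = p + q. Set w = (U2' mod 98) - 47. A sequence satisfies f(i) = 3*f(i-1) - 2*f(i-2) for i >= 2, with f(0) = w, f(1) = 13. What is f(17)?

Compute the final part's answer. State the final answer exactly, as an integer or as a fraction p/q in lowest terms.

-2883527

Stage 1: 60202 = 2 * 31 * 971; number of divisors = (1+1) * (1+1) * (1+1) = 8; answer 8
Stage 2: U1 = 8; c = 5; total draws C(17,6) = 12376; favorable C(5,1)*C(12,5) = 3960; P = 495/1547; answer 495/1547
Stage 3: U2 = 495/1547; threaded value p + q = 2042; w = 35; f(2) = 3*(13) - 2*(35) = -31; iterating: f(2)=-31, f(3)=-119, f(4)=-295, f(5)=-647, f(6)=-1351, f(7)=-2759, f(8)=-5575, f(9)=-11207, f(10)=-22471, f(11)=-44999, f(12)=-90055, f(13)=-180167, f(14)=-360391, f(15)=-720839, f(16)=-1441735, f(17)=-2883527; answer -2883527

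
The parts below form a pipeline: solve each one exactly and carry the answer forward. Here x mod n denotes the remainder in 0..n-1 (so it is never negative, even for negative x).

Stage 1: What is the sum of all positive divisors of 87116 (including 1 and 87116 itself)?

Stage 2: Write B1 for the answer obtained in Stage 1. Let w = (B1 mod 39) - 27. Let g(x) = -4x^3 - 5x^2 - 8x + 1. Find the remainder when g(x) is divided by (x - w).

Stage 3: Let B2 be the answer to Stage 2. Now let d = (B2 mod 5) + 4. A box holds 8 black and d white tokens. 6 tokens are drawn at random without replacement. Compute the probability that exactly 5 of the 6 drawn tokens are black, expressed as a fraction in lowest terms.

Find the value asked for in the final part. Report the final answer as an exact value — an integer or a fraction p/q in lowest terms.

Stage 1: 87116 = 2^2 * 29 * 751; sigma = (1 + 2 + 4) * (1 + 29) * (1 + 751) = 7 * 30 * 752 = 157920; answer 157920
Stage 2: B1 = 157920; w = -18; remainder = value at the root: -4*(-18)^3 - 5*(-18)^2 - 8*(-18)^1 + 1 = (23328) + (-1620) + (144) + (1) = 21853; answer 21853
Stage 3: B2 = 21853; d = 7; total draws C(15,6) = 5005; favorable C(8,5)*C(7,1) = 392; P = 56/715; answer 56/715

56/715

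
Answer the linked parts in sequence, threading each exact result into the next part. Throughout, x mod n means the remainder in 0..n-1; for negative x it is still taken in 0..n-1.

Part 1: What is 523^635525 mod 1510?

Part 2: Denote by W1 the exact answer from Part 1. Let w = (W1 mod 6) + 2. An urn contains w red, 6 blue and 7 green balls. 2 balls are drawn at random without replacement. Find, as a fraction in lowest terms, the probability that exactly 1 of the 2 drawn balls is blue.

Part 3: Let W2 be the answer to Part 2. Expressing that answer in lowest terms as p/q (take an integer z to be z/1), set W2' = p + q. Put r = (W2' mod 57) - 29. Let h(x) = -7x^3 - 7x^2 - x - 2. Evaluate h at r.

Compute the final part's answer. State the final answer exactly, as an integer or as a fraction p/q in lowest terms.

Part 1: squarings mod 1510: 523^1=523, 523^2=219, 523^4=1151, 523^8=531, 523^16=1101, 523^32=1181, 523^64=1031, 523^128=1431, 523^256=201, 523^512=1141, 523^1024=261, 523^2048=171, 523^4096=551, 523^8192=91, 523^16384=731, 523^32768=1331, 523^65536=331, 523^131072=841, 523^262144=601, 523^524288=311; 523^635525 = 523^1 * 523^4 * 523^128 * 523^512 * 523^4096 * 523^8192 * 523^32768 * 523^65536 * 523^524288 = 603 (mod 1510); answer 603
Part 2: W1 = 603; w = 5; total draws C(18,2) = 153; favorable C(6,1)*C(12,1) = 72; P = 8/17; answer 8/17
Part 3: W2 = 8/17; threaded value p + q = 25; r = -4; -7*(-4)^3 - 7*(-4)^2 - 1*(-4)^1 - 2 = (448) + (-112) + (4) + (-2) = 338; answer 338

338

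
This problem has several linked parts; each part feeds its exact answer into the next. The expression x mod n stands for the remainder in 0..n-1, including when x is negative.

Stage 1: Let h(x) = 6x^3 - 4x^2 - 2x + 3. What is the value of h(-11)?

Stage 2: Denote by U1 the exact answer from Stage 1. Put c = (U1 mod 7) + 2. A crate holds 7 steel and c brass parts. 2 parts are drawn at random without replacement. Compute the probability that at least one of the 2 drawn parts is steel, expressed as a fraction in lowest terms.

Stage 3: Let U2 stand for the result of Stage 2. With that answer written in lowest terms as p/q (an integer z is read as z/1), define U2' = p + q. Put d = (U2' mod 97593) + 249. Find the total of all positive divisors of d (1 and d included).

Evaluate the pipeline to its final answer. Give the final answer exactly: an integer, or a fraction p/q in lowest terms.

Stage 1: 6*(-11)^3 - 4*(-11)^2 - 2*(-11)^1 + 3 = (-7986) + (-484) + (22) + (3) = -8445; answer -8445
Stage 2: U1 = -8445; c = 6; total draws C(13,2) = 78; complement C(6,2) = 15; favorable 78 - 15 = 63; P = 21/26; answer 21/26
Stage 3: U2 = 21/26; threaded value p + q = 47; d = 296; 296 = 2^3 * 37; sigma = (1 + 2 + 4 + 8) * (1 + 37) = 15 * 38 = 570; answer 570

570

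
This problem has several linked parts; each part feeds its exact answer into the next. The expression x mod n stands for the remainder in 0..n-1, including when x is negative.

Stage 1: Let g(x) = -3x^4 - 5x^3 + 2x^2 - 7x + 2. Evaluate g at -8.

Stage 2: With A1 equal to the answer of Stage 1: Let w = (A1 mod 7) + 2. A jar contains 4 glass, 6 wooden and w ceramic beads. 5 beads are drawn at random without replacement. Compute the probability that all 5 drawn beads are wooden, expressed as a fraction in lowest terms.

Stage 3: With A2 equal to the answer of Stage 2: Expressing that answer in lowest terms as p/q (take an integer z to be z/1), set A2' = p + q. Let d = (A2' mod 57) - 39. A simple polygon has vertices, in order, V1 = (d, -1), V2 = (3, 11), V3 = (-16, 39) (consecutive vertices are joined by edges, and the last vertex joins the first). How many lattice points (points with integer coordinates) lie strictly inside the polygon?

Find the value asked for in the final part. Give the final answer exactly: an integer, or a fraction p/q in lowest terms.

Stage 1: -3*(-8)^4 - 5*(-8)^3 + 2*(-8)^2 - 7*(-8)^1 + 2 = (-12288) + (2560) + (128) + (56) + (2) = -9542; answer -9542
Stage 2: A1 = -9542; w = 8; total draws C(18,5) = 8568; favorable C(6,5) = 6; P = 1/1428; answer 1/1428
Stage 3: A2 = 1/1428; threaded value p + q = 1429; d = -35; cross terms: (-35*11 - 3*-1)=-382, (3*39 - -16*11)=293, (-16*-1 - -35*39)=1381; twice the area = |1292| = 1292; area = 646; boundary points = 2 + 1 + 1 = 4; strictly interior points = area - boundary/2 + 1 = 645; answer 645

645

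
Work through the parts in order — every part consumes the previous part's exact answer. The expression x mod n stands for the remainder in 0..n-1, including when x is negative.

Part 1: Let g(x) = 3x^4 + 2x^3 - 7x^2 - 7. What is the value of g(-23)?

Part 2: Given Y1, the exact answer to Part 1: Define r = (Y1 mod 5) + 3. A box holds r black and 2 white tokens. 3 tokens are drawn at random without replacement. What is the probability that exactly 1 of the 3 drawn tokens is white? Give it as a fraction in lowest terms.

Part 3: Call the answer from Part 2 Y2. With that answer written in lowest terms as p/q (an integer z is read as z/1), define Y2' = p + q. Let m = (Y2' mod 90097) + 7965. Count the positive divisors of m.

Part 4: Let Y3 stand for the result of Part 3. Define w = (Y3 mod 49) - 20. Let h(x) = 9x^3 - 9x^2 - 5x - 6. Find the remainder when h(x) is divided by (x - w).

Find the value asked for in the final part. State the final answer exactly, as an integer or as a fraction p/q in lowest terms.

Part 1: 3*(-23)^4 + 2*(-23)^3 - 7*(-23)^2 - 7 = (839523) + (-24334) + (-3703) + (-7) = 811479; answer 811479
Part 2: Y1 = 811479; r = 7; total draws C(9,3) = 84; favorable C(2,1)*C(7,2) = 42; P = 1/2; answer 1/2
Part 3: Y2 = 1/2; threaded value p + q = 3; m = 7968; 7968 = 2^5 * 3 * 83; number of divisors = (5+1) * (1+1) * (1+1) = 24; answer 24
Part 4: Y3 = 24; w = 4; remainder = value at the root: 9*(4)^3 - 9*(4)^2 - 5*(4)^1 - 6 = (576) + (-144) + (-20) + (-6) = 406; answer 406

406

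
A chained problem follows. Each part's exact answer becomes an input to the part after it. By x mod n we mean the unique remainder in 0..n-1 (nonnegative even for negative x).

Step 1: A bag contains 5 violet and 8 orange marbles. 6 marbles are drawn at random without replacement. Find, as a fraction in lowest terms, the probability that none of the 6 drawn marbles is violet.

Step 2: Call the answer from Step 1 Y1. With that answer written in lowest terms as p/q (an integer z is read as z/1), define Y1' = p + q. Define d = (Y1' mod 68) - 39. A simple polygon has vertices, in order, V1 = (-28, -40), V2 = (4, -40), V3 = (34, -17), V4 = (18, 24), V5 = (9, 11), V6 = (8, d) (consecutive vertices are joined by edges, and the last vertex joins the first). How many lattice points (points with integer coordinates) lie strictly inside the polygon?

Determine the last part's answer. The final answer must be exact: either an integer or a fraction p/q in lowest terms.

1413

Step 1: total draws C(13,6) = 1716; favorable C(8,6) = 28; P = 7/429; answer 7/429
Step 2: Y1 = 7/429; threaded value p + q = 436; d = -11; cross terms: (-28*-40 - 4*-40)=1280, (4*-17 - 34*-40)=1292, (34*24 - 18*-17)=1122, (18*11 - 9*24)=-18, (9*-11 - 8*11)=-187, (8*-40 - -28*-11)=-628; twice the area = |2861| = 2861; area = 2861/2; boundary points = 32 + 1 + 1 + 1 + 1 + 1 = 37; strictly interior points = area - boundary/2 + 1 = 1413; answer 1413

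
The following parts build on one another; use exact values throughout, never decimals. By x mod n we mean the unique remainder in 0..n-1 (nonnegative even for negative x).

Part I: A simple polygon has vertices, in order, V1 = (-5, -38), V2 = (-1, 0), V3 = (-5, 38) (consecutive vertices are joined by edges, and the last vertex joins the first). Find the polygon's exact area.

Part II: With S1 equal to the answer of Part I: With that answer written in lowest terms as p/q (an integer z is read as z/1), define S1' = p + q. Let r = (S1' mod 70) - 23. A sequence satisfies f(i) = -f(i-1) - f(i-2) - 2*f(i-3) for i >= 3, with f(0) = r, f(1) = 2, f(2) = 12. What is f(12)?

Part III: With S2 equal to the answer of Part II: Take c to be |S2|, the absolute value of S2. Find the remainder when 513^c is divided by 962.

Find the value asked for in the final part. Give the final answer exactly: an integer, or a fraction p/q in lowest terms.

Part I: cross terms: (-5*0 - -1*-38)=-38, (-1*38 - -5*0)=-38, (-5*-38 - -5*38)=380; twice the area = |304| = 304; area = 152; answer 152
Part II: S1 = 152; threaded value p + q = 153; r = -10; f(3) = -1*(12) - 1*(2) - 2*(-10) = 6; iterating: f(3)=6, f(4)=-22, f(5)=-8, f(6)=18, f(7)=34, f(8)=-36, f(9)=-34, f(10)=2, f(11)=104, f(12)=-38; answer -38
Part III: S2 = -38; c = 38; squarings mod 962: 513^1=513, 513^2=543, 513^4=477, 513^8=497, 513^16=737, 513^32=601; 513^38 = 513^2 * 513^4 * 513^32 = 543 (mod 962); answer 543

543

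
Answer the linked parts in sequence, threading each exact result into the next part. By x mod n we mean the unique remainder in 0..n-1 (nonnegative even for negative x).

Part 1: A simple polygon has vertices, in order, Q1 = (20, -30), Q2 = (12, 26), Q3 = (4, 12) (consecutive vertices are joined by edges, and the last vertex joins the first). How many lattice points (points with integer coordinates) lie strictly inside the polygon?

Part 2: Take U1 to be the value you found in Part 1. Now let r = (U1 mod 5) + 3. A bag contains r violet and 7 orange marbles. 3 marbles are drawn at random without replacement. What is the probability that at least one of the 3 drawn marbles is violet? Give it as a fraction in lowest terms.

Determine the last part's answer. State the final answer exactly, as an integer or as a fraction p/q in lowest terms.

Part 1: cross terms: (20*26 - 12*-30)=880, (12*12 - 4*26)=40, (4*-30 - 20*12)=-360; twice the area = |560| = 560; area = 280; boundary points = 8 + 2 + 2 = 12; strictly interior points = area - boundary/2 + 1 = 275; answer 275
Part 2: U1 = 275; r = 3; total draws C(10,3) = 120; complement C(7,3) = 35; favorable 120 - 35 = 85; P = 17/24; answer 17/24

17/24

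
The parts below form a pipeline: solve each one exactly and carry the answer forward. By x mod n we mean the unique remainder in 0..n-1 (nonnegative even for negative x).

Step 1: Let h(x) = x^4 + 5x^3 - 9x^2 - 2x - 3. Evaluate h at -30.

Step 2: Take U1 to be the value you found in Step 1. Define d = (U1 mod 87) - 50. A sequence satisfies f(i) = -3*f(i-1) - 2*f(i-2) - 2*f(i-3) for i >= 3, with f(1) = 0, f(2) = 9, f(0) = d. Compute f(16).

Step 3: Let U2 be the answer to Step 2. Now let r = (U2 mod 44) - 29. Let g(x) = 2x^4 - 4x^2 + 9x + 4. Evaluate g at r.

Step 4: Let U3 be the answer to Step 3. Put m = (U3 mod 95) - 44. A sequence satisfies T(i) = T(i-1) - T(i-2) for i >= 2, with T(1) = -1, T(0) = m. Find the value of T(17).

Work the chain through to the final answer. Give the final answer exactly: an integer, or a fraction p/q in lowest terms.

Step 1: 1*(-30)^4 + 5*(-30)^3 - 9*(-30)^2 - 2*(-30)^1 - 3 = (810000) + (-135000) + (-8100) + (60) + (-3) = 666957; answer 666957
Step 2: U1 = 666957; d = -35; f(3) = -3*(9) - 2*(0) - 2*(-35) = 43; iterating: f(3)=43, f(4)=-147, f(5)=337, f(6)=-803, f(7)=2029, f(8)=-5155, f(9)=13013, f(10)=-32787, f(11)=82645, f(12)=-208387, f(13)=525445, f(14)=-1324851, f(15)=3340437, f(16)=-8422499; answer -8422499
Step 3: U2 = -8422499; r = -4; 2*(-4)^4 - 4*(-4)^2 + 9*(-4)^1 + 4 = (512) + (-64) + (-36) + (4) = 416; answer 416
Step 4: U3 = 416; m = -8; T(2) = 1*(-1) - 1*(-8) = 7; iterating: T(2)=7, T(3)=8, T(4)=1, T(5)=-7, T(6)=-8, T(7)=-1, T(8)=7, T(9)=8, T(10)=1, T(11)=-7, T(12)=-8, T(13)=-1, T(14)=7, T(15)=8, T(16)=1, T(17)=-7; answer -7

-7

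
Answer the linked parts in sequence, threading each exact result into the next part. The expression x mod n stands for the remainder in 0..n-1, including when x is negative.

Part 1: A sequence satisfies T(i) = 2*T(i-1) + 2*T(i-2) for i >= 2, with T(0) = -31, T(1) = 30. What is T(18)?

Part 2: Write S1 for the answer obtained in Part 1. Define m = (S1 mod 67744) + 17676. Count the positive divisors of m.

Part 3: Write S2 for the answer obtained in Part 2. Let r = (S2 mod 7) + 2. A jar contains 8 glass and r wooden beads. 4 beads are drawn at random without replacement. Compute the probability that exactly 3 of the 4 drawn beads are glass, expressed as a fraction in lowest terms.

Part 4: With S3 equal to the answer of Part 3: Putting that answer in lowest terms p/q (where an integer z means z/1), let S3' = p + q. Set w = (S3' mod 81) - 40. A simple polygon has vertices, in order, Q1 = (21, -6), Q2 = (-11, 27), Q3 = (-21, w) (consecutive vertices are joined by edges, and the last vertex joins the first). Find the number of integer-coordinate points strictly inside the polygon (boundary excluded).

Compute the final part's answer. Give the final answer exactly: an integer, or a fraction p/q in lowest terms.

Part 1: T(2) = 2*(30) + 2*(-31) = -2; iterating: T(2)=-2, T(3)=56, T(4)=108, T(5)=328, T(6)=872, T(7)=2400, T(8)=6544, T(9)=17888, T(10)=48864, T(11)=133504, T(12)=364736, T(13)=996480, T(14)=2722432, T(15)=7437824, T(16)=20320512, T(17)=55516672, T(18)=151674368; answer 151674368
Part 2: S1 = 151674368; m = 80972; 80972 = 2^2 * 31 * 653; number of divisors = (2+1) * (1+1) * (1+1) = 12; answer 12
Part 3: S2 = 12; r = 7; total draws C(15,4) = 1365; favorable C(8,3)*C(7,1) = 392; P = 56/195; answer 56/195
Part 4: S3 = 56/195; threaded value p + q = 251; w = -32; cross terms: (21*27 - -11*-6)=501, (-11*-32 - -21*27)=919, (-21*-6 - 21*-32)=798; twice the area = |2218| = 2218; area = 1109; boundary points = 1 + 1 + 2 = 4; strictly interior points = area - boundary/2 + 1 = 1108; answer 1108

1108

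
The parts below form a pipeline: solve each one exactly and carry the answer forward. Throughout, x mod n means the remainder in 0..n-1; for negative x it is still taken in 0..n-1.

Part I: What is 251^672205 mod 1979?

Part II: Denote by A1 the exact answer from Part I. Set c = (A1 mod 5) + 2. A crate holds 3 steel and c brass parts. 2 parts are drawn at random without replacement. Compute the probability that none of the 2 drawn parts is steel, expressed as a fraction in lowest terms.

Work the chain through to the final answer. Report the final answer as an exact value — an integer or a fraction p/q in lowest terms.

5/14

Part I: squarings mod 1979: 251^1=251, 251^2=1652, 251^4=63, 251^8=11, 251^16=121, 251^32=788, 251^64=1517, 251^128=1691, 251^256=1805, 251^512=591, 251^1024=977, 251^2048=651, 251^4096=295, 251^8192=1928, 251^16384=622, 251^32768=979, 251^65536=605, 251^131072=1889, 251^262144=184, 251^524288=213; 251^672205 = 251^1 * 251^4 * 251^8 * 251^64 * 251^128 * 251^256 * 251^16384 * 251^131072 * 251^524288 = 253 (mod 1979); answer 253
Part II: A1 = 253; c = 5; total draws C(8,2) = 28; favorable C(5,2) = 10; P = 5/14; answer 5/14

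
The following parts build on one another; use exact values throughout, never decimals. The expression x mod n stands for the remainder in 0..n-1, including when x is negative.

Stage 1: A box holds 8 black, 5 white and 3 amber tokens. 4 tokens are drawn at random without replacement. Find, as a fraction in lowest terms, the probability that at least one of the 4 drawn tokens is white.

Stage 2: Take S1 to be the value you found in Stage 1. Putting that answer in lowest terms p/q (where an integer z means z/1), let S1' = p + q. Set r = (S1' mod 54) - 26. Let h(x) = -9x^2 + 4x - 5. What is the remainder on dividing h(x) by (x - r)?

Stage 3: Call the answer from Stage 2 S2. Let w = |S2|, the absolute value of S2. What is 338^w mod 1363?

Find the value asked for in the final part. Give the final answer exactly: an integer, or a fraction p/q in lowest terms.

647

Stage 1: total draws C(16,4) = 1820; complement C(11,4) = 330; favorable 1820 - 330 = 1490; P = 149/182; answer 149/182
Stage 2: S1 = 149/182; threaded value p + q = 331; r = -19; remainder = value at the root: -9*(-19)^2 + 4*(-19)^1 - 5 = (-3249) + (-76) + (-5) = -3330; answer -3330
Stage 3: S2 = -3330; w = 3330; squarings mod 1363: 338^1=338, 338^2=1115, 338^4=169, 338^8=1301, 338^16=1118, 338^32=53, 338^64=83, 338^128=74, 338^256=24, 338^512=576, 338^1024=567, 338^2048=1184; 338^3330 = 338^2 * 338^256 * 338^1024 * 338^2048 = 647 (mod 1363); answer 647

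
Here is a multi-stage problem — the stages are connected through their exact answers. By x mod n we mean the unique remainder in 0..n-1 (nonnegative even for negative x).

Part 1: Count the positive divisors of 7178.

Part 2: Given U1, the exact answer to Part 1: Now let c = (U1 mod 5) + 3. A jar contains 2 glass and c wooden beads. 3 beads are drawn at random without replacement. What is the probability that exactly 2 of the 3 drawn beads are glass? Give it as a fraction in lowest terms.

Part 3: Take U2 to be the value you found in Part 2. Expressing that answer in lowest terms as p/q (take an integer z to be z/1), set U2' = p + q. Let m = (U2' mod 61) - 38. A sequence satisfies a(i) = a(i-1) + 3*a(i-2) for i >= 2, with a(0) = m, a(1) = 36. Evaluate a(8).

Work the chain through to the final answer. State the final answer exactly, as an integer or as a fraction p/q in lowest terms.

5775

Part 1: 7178 = 2 * 37 * 97; number of divisors = (1+1) * (1+1) * (1+1) = 8; answer 8
Part 2: U1 = 8; c = 6; total draws C(8,3) = 56; favorable C(2,2)*C(6,1) = 6; P = 3/28; answer 3/28
Part 3: U2 = 3/28; threaded value p + q = 31; m = -7; a(2) = 1*(36) + 3*(-7) = 15; iterating: a(2)=15, a(3)=123, a(4)=168, a(5)=537, a(6)=1041, a(7)=2652, a(8)=5775; answer 5775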